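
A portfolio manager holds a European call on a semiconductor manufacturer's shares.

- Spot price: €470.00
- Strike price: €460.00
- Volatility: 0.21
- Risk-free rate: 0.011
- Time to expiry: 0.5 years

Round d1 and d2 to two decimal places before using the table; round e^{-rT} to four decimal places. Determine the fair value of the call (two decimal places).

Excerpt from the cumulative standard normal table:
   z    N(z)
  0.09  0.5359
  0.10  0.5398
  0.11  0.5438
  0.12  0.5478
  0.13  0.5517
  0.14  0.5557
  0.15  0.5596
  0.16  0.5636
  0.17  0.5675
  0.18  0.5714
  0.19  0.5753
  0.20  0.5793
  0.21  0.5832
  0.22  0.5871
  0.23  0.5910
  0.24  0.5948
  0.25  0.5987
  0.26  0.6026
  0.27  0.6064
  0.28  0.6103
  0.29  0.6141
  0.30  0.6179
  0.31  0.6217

T = 0.5;  σ√T = 0.1485
d₁ = [ln(470/460) + (0.011 + 0.21²/2)·0.5] / 0.1485 = [0.0215 + 0.0165] / 0.1485 = 0.2561 → 0.26
d₂ = d₁ − σ√T = 0.2561 − 0.1485 = 0.1076 → 0.11
exp(−rT) = exp(−0.011·0.5) = 0.9945
N(d₁) = N(0.26) = 0.6026;  N(d₂) = N(0.11) = 0.5438
C = 470·0.6026 − 460·0.9945·0.5438 = 283.2220 − 248.7722 = 34.4498

€34.45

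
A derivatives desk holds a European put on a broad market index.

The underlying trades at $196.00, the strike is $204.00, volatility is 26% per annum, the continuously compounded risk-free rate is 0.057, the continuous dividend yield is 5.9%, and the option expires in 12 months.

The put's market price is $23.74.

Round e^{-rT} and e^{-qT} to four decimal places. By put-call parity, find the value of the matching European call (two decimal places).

e^(−qT) = e^(−0.059·1) = 0.9427;  e^(−rT) = e^(−0.057·1) = 0.9446
Put-call parity: C − P = S·e^(−qT) − K·e^(−rT) = 196·0.9427 − 204·0.9446 = 184.7692 − 192.6984 = -7.9292
C = P + (C − P) = 23.74 + (-7.9292) = 15.8108

$15.81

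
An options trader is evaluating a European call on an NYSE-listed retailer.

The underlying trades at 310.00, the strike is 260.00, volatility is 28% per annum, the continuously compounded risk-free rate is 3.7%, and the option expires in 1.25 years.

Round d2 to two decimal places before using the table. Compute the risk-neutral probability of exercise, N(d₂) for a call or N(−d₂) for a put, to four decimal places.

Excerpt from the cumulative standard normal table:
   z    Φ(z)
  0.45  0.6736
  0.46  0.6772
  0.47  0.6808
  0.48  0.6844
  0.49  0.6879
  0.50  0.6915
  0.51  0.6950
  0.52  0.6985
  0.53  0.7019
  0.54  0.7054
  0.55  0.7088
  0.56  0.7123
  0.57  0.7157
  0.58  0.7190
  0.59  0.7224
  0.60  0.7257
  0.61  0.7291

0.7088

T = 1.25;  σ√T = 0.3130
d₁ = [ln(310/260) + (0.037 + ½·0.28²)·1.25] / (σ√T) = (0.1759 + 0.0953) / 0.3130 = 0.8661 ≈ 0.87
d₂ = 0.8661 − 0.3130 = 0.5531 ≈ 0.55
Pr(exercise) under Q = N(d₂) = 0.7088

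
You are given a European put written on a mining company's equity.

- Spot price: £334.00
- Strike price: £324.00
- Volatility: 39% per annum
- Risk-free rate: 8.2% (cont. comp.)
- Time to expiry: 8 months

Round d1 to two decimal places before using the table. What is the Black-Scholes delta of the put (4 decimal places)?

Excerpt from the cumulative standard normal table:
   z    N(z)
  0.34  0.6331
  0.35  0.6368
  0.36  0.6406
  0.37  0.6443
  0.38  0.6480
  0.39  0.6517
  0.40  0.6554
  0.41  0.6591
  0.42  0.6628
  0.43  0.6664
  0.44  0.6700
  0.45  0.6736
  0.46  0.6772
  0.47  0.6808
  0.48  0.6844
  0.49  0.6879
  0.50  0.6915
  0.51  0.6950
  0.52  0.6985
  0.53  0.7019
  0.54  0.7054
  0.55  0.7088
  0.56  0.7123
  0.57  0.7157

σ√T = 0.39 × 0.8165 = 0.3184
d₁ = [ln(334/324) + (0.082 + ½·0.39²)·0.6667] / (σ√T) = (0.0304 + 0.1054) / 0.3184 = 0.4263 → 0.43
N(d₁) = N(0.43) = 0.6664
Δ_put = N(d₁) − 1 = 0.6664 − 1 = -0.3336

-0.3336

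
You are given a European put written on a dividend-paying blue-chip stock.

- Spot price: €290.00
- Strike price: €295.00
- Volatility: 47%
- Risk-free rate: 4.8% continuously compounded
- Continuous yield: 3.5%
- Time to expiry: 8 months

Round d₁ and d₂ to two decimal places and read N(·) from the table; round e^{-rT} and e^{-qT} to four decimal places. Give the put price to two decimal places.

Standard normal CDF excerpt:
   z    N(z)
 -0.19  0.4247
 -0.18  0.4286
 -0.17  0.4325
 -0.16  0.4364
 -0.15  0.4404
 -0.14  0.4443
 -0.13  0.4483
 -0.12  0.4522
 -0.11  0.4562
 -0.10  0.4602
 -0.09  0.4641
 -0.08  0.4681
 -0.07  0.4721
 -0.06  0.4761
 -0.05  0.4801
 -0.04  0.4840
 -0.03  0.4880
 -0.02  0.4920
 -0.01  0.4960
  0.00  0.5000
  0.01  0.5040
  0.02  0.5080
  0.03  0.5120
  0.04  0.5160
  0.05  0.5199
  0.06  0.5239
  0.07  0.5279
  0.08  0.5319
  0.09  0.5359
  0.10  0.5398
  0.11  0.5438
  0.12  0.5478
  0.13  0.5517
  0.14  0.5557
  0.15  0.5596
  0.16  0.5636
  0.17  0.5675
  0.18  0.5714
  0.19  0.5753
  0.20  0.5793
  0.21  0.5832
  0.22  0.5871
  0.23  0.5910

€44.10

T = 0.6667;  σ√T = 0.3838
d₁ = [ln(290/295) + (0.048 − 0.035 + 0.47²/2)·0.6667] / 0.3838 = [-0.0171 + 0.0823] / 0.3838 = 0.1699 → 0.17
d₂ = d₁ − σ√T = 0.1699 − 0.3838 = -0.2138 → -0.21
e^(−qT) = e^(−0.035·0.6667) = 0.9769;  e^(−rT) = e^(−0.048·0.6667) = 0.9685
N(−d₂) = N(0.21) = 0.5832;  N(−d₁) = N(-0.17) = 0.4325
P = 295·0.9685·0.5832 − 290·0.9769·0.4325 = 166.6246 − 122.5277 = 44.0969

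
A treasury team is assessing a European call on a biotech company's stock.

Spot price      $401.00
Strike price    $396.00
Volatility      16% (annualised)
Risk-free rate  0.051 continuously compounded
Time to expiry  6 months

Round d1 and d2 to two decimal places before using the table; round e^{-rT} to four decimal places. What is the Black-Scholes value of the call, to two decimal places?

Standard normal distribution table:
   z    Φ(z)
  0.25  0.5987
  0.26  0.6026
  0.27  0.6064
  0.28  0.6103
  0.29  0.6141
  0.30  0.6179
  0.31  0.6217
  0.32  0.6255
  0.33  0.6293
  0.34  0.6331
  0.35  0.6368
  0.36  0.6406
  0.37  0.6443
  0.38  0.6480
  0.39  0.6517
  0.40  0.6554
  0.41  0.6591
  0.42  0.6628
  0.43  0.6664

σ√T = 0.16·√0.5 = 0.1131
ln(S/K) + (r + σ²/2)T = ln(401/396) + (0.051 + 0.16²/2)·0.5 = 0.0125 + 0.0319 = 0.0444
d₁ = 0.0444 / 0.1131 = 0.3929 → 0.39
d₂ = d₁ − σ√T = 0.3929 − 0.1131 = 0.2797 → 0.28
e^(−rT) = e^(−0.051·0.5) = 0.9748
C = 401·N(0.39) − 396·0.9748·N(0.28) = 401·0.6517 − 396·0.9748·0.6103 = 261.3317 − 235.5885 = 25.7432

$25.74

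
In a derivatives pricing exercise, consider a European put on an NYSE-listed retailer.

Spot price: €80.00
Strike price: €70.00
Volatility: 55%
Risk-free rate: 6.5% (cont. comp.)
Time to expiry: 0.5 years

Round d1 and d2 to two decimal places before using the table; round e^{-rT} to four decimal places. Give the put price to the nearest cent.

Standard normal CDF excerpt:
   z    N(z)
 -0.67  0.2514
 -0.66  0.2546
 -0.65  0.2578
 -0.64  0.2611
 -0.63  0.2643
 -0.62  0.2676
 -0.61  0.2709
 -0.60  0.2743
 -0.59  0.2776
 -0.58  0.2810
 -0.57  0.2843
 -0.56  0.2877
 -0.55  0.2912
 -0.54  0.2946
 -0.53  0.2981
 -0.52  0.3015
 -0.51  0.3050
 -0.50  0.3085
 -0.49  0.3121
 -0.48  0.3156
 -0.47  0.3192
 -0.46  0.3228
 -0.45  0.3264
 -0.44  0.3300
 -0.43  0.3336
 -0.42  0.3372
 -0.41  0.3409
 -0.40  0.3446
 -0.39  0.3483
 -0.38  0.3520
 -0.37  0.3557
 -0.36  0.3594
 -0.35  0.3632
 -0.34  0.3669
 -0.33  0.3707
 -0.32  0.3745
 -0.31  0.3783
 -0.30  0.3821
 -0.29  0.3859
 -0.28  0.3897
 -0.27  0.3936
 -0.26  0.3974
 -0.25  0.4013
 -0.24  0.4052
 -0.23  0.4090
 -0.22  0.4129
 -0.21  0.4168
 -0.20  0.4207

€6.31

σ√T = 0.55·√0.5 = 0.3889
d₁ = [ln(80/70) + (0.065 + ½·0.55²)·0.5] / (σ√T) = (0.1335 + 0.1081) / 0.3889 = 0.6214 ⇒ 0.62
d₂ = 0.6214 − 0.3889 = 0.2325 ⇒ 0.23
e^(−rT) = e^(−0.065·0.5) = 0.9680
N(−d₂) = N(-0.23) = 0.4090;  N(−d₁) = N(-0.62) = 0.2676
P = 70·0.9680·0.4090 − 80·0.2676 = 27.7138 − 21.4080 = 6.3058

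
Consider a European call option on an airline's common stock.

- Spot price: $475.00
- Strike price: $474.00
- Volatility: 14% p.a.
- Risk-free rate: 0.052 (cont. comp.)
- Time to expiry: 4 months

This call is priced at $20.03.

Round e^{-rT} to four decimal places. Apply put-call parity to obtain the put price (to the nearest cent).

e^(−rT) = e^(−0.052·0.3333) = 0.9828
Put-call parity: C − P = S − K·e^(−rT) = 475 − 474·0.9828 = 475 − 465.8472 = 9.1528
P = C − (C − P) = 20.03 − (9.1528) = 10.8772

$10.88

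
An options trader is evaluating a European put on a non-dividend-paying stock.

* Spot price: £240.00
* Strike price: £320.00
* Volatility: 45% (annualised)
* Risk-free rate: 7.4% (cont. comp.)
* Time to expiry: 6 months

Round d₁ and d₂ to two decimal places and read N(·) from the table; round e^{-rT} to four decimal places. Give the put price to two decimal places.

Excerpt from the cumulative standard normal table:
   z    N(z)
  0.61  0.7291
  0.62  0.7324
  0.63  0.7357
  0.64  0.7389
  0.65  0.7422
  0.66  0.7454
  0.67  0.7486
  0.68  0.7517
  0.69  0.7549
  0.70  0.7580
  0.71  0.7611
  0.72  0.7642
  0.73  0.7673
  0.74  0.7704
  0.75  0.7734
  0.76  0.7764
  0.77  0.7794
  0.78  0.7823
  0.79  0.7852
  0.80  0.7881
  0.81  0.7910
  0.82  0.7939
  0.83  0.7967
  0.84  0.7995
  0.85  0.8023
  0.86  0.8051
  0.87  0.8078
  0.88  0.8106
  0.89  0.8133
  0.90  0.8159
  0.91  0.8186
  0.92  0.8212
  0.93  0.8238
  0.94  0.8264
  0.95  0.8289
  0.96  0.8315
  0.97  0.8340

T = 0.5;  σ√T = 0.3182
ln(S/K) + (r + σ²/2)T = ln(240/320) + (0.074 + 0.45²/2)·0.5 = -0.2877 + 0.0876 = -0.2001
d₁ = -0.2001 / 0.3182 = -0.6287 → -0.63
d₂ = d₁ − σ√T = -0.6287 − 0.3182 = -0.9469 → -0.95
exp(−rT) = exp(−0.074·0.5) = 0.9637
N(−d₂) = N(0.95) = 0.8289;  N(−d₁) = N(0.63) = 0.7357
P = 320·0.9637·0.8289 − 240·0.7357 = 255.6195 − 176.5680 = 79.0515

£79.05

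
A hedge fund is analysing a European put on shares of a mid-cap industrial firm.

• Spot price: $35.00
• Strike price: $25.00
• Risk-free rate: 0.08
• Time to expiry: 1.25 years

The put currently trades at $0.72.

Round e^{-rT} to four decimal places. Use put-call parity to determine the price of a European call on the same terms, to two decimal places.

exp(−rT) = exp(−0.08·1.25) = 0.9048
Put-call parity: C − P = S − K·e^(−rT) = 35 − 25·0.9048 = 35 − 22.6200 = 12.3800
C = P + (C − P) = 0.72 + (12.3800) = 13.1000

$13.10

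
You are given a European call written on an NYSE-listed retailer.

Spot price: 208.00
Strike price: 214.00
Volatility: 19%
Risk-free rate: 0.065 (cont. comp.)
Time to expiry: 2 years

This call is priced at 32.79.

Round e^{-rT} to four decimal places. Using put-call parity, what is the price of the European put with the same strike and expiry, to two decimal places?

e^(−rT) = e^(−0.065·2) = 0.8781
Put-call parity: C − P = S − K·e^(−rT) = 208 − 214·0.8781 = 208 − 187.9134 = 20.0866
P = C − (C − P) = 32.79 − (20.0866) = 12.7034

12.70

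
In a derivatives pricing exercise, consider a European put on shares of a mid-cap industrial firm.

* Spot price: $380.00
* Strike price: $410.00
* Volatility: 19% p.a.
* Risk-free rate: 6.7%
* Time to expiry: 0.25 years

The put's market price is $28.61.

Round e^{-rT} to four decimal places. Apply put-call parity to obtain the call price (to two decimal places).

exp(−rT) = exp(−0.067·0.25) = 0.9834
Put-call parity: C − P = S − K·e^(−rT) = 380 − 410·0.9834 = 380 − 403.1940 = -23.1940
C = P + (C − P) = 28.61 + (-23.1940) = 5.4160

$5.42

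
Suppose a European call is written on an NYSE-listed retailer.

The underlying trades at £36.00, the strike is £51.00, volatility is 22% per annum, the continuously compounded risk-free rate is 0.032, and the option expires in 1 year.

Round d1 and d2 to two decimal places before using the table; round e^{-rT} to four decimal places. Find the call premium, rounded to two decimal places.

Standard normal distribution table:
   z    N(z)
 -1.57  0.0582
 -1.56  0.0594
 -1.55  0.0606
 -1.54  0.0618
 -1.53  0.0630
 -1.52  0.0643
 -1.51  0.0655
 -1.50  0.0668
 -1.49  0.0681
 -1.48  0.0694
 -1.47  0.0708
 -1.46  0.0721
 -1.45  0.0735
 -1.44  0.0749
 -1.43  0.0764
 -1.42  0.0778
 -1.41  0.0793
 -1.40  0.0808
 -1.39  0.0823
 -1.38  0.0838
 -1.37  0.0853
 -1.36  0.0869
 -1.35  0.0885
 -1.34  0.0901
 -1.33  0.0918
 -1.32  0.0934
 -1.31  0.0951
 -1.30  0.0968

σ√T = 0.22 × 1.0000 = 0.2200
d₁ = [ln(36/51) + (0.032 + ½·0.22²)·1] / (σ√T) = (-0.3483 + 0.0562) / 0.2200 = -1.3278 which rounds to -1.33
d₂ = -1.3278 − 0.2200 = -1.5478 which rounds to -1.55
e^(−rT) = e^(−0.032·1) = 0.9685
C = 36·N(-1.33) − 51·0.9685·N(-1.55) = 36·0.0918 − 51·0.9685·0.0606 = 3.3048 − 2.9932 = 0.3116

£0.31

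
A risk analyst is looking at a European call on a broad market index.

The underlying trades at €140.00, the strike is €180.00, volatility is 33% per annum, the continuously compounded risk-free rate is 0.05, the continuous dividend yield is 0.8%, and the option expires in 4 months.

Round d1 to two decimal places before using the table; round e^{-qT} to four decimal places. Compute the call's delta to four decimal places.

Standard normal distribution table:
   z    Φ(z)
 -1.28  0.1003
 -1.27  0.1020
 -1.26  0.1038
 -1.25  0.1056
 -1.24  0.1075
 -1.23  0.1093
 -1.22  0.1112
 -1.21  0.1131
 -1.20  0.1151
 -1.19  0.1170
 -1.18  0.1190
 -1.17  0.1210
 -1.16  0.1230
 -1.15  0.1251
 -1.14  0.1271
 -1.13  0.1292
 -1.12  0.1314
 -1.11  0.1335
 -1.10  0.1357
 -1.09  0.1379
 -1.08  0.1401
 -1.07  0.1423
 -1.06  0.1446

σ√T = 0.33·√0.3333 = 0.1905
d₁ = [ln(140/180) + (0.05 − 0.008 + ½·0.33²)·0.3333] / (σ√T) = (-0.2513 + 0.0321) / 0.1905 = -1.1503 ≈ -1.15
N(d₁) = N(-1.15) = 0.1251
Δ_call = exp(−qT)·N(d₁) = 0.9973·0.1251 = 0.1248

0.1248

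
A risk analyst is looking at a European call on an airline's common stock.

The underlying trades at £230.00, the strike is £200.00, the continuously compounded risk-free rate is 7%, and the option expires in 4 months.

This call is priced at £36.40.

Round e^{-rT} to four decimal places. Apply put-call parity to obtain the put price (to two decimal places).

exp(−rT) = exp(−0.07·0.3333) = 0.9769
Put-call parity: C − P = S − K·e^(−rT) = 230 − 200·0.9769 = 230 − 195.3800 = 34.6200
P = C − (C − P) = 36.40 − (34.6200) = 1.7800

£1.78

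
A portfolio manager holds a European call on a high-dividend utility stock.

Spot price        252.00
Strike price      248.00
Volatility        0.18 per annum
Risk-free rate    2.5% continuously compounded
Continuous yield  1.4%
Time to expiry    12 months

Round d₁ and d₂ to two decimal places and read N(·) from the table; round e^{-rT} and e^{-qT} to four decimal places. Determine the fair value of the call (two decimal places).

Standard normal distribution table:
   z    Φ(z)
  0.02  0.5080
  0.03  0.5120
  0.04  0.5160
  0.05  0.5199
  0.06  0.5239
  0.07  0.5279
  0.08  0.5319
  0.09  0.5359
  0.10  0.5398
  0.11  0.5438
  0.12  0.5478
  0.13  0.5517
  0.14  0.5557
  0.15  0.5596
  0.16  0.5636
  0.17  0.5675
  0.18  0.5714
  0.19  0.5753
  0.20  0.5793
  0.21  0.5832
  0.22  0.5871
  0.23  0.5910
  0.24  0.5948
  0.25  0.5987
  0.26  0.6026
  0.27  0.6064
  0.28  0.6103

21.09

σ√T = 0.18·√1 = 0.1800
d₁ = [ln(252/248) + (0.025 − 0.014 + 0.18²/2)·1] / 0.1800 = [0.0160 + 0.0272] / 0.1800 = 0.2400 ⇒ 0.24
d₂ = d₁ − σ√T = 0.2400 − 0.1800 = 0.0600 ⇒ 0.06
e^(−qT) = e^(−0.014·1) = 0.9861;  e^(−rT) = e^(−0.025·1) = 0.9753
N(d₁) = N(0.24) = 0.5948;  N(d₂) = N(0.06) = 0.5239
C = 252·0.9861·0.5948 − 248·0.9753·0.5239 = 147.8061 − 126.7180 = 21.0881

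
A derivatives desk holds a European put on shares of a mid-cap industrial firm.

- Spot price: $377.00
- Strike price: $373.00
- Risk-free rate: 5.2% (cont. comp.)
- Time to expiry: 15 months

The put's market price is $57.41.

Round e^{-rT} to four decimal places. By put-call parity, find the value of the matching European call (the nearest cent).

exp(−rT) = exp(−0.052·1.25) = 0.9371
Put-call parity: C − P = S − K·e^(−rT) = 377 − 373·0.9371 = 377 − 349.5383 = 27.4617
C = P + (C − P) = 57.41 + (27.4617) = 84.8717

$84.87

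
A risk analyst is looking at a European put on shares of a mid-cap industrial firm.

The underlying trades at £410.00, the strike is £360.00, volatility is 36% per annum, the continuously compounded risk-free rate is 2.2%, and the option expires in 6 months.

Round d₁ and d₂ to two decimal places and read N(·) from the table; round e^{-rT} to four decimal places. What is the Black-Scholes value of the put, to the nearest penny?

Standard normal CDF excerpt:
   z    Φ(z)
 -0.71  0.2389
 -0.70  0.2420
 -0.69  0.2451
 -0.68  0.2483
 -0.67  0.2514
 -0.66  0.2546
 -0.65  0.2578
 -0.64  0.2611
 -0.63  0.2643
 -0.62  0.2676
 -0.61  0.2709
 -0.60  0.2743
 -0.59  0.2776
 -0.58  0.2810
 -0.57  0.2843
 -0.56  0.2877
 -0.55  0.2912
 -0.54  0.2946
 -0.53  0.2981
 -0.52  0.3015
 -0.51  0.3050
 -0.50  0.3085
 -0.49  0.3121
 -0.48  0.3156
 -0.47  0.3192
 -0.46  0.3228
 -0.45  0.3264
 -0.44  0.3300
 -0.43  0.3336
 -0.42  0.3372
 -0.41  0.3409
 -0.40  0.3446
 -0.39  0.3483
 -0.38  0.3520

σ√T = 0.36 × 0.7071 = 0.2546
ln(S/K) + (r + σ²/2)T = ln(410/360) + (0.022 + 0.36²/2)·0.5 = 0.1301 + 0.0434 = 0.1735
d₁ = 0.1735 / 0.2546 = 0.6814 ⇒ 0.68
d₂ = d₁ − σ√T = 0.6814 − 0.2546 = 0.4268 ⇒ 0.43
exp(−rT) = exp(−0.022·0.5) = 0.9891
N(−d₂) = N(-0.43) = 0.3336;  N(−d₁) = N(-0.68) = 0.2483
P = 360·0.9891·0.3336 − 410·0.2483 = 118.7870 − 101.8030 = 16.9840

£16.98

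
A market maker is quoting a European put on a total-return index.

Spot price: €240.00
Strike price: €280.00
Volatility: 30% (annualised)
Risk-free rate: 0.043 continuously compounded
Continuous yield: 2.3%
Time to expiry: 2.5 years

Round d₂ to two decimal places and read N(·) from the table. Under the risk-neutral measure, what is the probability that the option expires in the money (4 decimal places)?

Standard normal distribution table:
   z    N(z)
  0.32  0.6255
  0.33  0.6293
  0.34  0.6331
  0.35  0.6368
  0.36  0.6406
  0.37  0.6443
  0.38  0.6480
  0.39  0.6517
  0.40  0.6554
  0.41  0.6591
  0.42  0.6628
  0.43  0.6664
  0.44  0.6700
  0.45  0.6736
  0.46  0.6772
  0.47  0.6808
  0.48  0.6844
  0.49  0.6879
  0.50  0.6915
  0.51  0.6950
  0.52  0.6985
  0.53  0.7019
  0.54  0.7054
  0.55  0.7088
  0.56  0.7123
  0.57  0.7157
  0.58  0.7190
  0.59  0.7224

0.6772

σ√T = 0.3 × 1.5811 = 0.4743
d₁ = [ln(240/280) + (0.043 − 0.023 + 0.3²/2)·2.5] / 0.4743 = [-0.1542 + 0.1625] / 0.4743 = 0.0176 ≈ 0.02
d₂ = d₁ − σ√T = 0.0176 − 0.4743 = -0.4567 ≈ -0.46
Pr(exercise) under Q = N(−d₂) = N(0.46) = 0.6772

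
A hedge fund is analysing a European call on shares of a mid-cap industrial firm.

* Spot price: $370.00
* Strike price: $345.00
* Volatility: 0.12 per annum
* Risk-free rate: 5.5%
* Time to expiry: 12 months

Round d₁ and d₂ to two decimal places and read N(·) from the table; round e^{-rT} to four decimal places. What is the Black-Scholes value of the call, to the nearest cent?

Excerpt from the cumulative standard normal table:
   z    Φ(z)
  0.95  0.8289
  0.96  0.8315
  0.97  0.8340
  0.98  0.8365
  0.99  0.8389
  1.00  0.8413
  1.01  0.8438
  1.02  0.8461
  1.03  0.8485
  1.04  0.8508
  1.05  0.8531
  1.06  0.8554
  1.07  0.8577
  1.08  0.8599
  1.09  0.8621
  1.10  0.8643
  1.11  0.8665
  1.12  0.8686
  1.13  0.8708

σ√T = 0.12·√1 = 0.1200
d₁ = [ln(370/345) + (0.055 + ½·0.12²)·1] / (σ√T) = (0.0700 + 0.0622) / 0.1200 = 1.1013 ⇒ 1.10
d₂ = 1.1013 − 0.1200 = 0.9813 ⇒ 0.98
exp(−rT) = exp(−0.055·1) = 0.9465
C = 370·N(1.10) − 345·0.9465·N(0.98) = 370·0.8643 − 345·0.9465·0.8365 = 319.7910 − 273.1528 = 46.6382

$46.64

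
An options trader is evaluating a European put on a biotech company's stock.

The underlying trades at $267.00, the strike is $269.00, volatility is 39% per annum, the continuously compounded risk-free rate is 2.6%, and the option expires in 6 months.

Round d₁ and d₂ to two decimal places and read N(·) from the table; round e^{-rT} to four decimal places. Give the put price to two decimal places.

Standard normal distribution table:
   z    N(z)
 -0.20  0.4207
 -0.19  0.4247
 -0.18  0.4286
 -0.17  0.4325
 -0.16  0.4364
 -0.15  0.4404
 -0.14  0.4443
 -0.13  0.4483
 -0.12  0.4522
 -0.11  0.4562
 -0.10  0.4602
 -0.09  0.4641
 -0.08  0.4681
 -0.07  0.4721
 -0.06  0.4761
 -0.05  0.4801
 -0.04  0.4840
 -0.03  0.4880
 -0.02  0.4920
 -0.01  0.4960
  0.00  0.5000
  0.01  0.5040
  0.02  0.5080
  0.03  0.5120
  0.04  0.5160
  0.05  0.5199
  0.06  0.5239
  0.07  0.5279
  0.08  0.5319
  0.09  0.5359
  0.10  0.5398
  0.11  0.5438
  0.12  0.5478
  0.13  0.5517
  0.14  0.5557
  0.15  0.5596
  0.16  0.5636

$28.94

T = 0.5;  σ√T = 0.2758
d₁ = [ln(267/269) + (0.026 + ½·0.39²)·0.5] / (σ√T) = (-0.0075 + 0.0510) / 0.2758 = 0.1580 ⇒ 0.16
d₂ = 0.1580 − 0.2758 = -0.1178 ⇒ -0.12
exp(−rT) = exp(−0.026·0.5) = 0.9871
N(−d₂) = N(0.12) = 0.5478;  N(−d₁) = N(-0.16) = 0.4364
P = 269·0.9871·0.5478 − 267·0.4364 = 145.4573 − 116.5188 = 28.9385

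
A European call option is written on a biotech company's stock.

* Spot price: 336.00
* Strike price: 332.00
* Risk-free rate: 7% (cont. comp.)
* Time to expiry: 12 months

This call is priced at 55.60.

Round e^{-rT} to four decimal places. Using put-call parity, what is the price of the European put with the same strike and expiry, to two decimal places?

29.16

e^(−rT) = e^(−0.07·1) = 0.9324
Put-call parity: C − P = S − K·e^(−rT) = 336 − 332·0.9324 = 336 − 309.5568 = 26.4432
P = C − (C − P) = 55.60 − (26.4432) = 29.1568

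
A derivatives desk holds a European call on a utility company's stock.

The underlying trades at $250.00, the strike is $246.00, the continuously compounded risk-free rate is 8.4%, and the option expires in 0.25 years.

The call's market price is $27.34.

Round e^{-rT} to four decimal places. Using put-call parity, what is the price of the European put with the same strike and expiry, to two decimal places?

exp(−rT) = exp(−0.084·0.25) = 0.9792
Put-call parity: C − P = S − K·e^(−rT) = 250 − 246·0.9792 = 250 − 240.8832 = 9.1168
P = C − (C − P) = 27.34 − (9.1168) = 18.2232

$18.22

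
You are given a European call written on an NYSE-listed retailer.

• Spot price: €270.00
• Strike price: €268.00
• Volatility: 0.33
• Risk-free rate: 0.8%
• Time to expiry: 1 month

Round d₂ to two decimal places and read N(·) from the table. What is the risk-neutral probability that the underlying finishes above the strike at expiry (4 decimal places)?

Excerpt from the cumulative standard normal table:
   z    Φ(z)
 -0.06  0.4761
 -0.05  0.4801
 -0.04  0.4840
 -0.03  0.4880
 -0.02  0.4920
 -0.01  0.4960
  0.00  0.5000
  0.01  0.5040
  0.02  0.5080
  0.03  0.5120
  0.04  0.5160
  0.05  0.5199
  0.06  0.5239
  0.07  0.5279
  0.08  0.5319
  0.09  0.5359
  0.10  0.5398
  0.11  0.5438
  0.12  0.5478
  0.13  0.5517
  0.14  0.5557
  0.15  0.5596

σ√T = 0.33·√0.08333 = 0.0953
ln(S/K) + (r + σ²/2)T = ln(270/268) + (0.008 + 0.33²/2)·0.08333 = 0.0074 + 0.0052 = 0.0126
d₁ = 0.0126 / 0.0953 = 0.1327 ⇒ 0.13
d₂ = d₁ − σ√T = 0.1327 − 0.0953 = 0.0374 ⇒ 0.04
Risk-neutral Pr[S_T > K] = N(d₂) = N(0.04) = 0.5160

0.5160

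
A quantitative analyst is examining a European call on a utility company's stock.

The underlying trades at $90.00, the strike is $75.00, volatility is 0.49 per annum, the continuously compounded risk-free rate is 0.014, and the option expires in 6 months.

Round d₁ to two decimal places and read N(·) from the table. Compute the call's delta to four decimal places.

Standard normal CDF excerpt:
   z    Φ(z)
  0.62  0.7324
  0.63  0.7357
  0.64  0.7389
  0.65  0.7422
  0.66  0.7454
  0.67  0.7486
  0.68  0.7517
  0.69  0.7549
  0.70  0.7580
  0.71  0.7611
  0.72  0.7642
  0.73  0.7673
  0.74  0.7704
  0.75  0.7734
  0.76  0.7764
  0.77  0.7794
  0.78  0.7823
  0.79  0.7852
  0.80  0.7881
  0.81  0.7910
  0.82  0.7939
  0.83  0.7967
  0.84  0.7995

0.7642

σ√T = 0.49 × 0.7071 = 0.3465
d₁ = [ln(90/75) + (0.014 + 0.49²/2)·0.5] / 0.3465 = [0.1823 + 0.0670] / 0.3465 = 0.7197 → 0.72
N(d₁) = N(0.72) = 0.7642
Δ_call = N(d₁) = 0.7642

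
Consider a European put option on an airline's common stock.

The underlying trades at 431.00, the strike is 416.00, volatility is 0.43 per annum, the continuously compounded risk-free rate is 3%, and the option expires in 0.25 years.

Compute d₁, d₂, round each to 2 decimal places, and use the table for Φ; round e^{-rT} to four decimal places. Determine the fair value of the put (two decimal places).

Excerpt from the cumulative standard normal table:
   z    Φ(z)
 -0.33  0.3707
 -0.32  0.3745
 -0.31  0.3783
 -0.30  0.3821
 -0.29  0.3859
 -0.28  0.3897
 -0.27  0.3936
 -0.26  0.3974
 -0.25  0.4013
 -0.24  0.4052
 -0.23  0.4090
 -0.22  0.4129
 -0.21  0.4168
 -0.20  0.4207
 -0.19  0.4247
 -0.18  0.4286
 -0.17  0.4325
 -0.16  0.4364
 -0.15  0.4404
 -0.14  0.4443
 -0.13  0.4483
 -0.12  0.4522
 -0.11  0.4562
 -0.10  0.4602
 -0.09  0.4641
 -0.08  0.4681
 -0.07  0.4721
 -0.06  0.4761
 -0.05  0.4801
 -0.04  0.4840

28.57

σ√T = 0.43 × 0.5000 = 0.2150
ln(S/K) + (r + σ²/2)T = ln(431/416) + (0.03 + 0.43²/2)·0.25 = 0.0354 + 0.0306 = 0.0660
d₁ = 0.0660 / 0.2150 = 0.3071 ⇒ 0.31
d₂ = d₁ − σ√T = 0.3071 − 0.2150 = 0.0921 ⇒ 0.09
e^(−rT) = e^(−0.03·0.25) = 0.9925
P = 416·0.9925·N(-0.09) − 431·N(-0.31) = 416·0.9925·0.4641 − 431·0.3783 = 191.6176 − 163.0473 = 28.5703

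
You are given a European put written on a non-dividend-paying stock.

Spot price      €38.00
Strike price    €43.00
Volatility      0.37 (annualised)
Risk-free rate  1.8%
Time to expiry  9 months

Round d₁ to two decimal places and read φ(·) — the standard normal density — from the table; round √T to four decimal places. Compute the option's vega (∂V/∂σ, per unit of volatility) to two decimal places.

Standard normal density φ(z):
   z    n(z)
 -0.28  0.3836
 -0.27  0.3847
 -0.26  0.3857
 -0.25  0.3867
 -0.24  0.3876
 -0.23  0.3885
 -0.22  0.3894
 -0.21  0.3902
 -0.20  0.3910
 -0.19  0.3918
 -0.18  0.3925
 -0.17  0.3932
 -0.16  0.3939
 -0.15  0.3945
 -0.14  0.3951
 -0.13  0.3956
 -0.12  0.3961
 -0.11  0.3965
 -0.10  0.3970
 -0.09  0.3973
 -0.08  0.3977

12.92

σ√T = 0.37 × 0.8660 = 0.3204
d₁ = [ln(38/43) + (0.018 + 0.37²/2)·0.75] / 0.3204 = [-0.1236 + 0.0648] / 0.3204 = -0.1834 → -0.18
√T = √0.75 = 0.8660
φ(d₁) = φ(-0.18) = 0.3925
vega = S·φ(d₁)·√T = 38·0.3925·0.8660 = 12.9164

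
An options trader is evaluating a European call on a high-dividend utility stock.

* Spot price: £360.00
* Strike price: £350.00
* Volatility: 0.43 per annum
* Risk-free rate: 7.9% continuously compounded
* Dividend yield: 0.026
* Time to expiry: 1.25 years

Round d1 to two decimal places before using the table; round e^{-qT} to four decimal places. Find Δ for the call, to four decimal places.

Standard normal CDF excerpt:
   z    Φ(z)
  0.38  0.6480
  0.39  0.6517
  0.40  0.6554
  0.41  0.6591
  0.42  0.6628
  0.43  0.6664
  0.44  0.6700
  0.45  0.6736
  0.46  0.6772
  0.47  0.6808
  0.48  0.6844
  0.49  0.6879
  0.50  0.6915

σ√T = 0.43·√1.25 = 0.4808
d₁ = [ln(360/350) + (0.079 − 0.026 + 0.43²/2)·1.25] / 0.4808 = [0.0282 + 0.1818] / 0.4808 = 0.4368 which rounds to 0.44
N(d₁) = N(0.44) = 0.6700
Δ_call = exp(−qT)·N(d₁) = 0.9680·0.6700 = 0.6486

0.6486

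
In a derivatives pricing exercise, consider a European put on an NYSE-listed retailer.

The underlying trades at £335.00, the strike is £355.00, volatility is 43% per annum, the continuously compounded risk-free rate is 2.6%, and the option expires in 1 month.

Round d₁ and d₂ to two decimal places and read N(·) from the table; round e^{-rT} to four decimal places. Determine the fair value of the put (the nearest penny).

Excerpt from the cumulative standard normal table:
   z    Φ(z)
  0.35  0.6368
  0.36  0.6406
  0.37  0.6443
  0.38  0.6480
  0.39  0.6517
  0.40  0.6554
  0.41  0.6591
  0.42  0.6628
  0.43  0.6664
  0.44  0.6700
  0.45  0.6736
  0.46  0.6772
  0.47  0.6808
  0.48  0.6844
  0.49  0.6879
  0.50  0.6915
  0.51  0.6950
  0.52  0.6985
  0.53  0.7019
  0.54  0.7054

σ√T = 0.43·√0.08333 = 0.1241
d₁ = [ln(335/355) + (0.026 + 0.43²/2)·0.08333] / 0.1241 = [-0.0580 + 0.0099] / 0.1241 = -0.3876 → -0.39
d₂ = d₁ − σ√T = -0.3876 − 0.1241 = -0.5118 → -0.51
e^(−rT) = e^(−0.026·0.08333) = 0.9978
N(−d₂) = N(0.51) = 0.6950;  N(−d₁) = N(0.39) = 0.6517
P = 355·0.9978·0.6950 − 335·0.6517 = 246.1822 − 218.3195 = 27.8627

£27.86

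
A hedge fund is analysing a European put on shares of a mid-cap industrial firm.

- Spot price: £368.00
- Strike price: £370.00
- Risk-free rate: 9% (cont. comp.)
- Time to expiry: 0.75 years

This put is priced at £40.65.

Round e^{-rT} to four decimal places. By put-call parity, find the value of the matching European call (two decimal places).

exp(−rT) = exp(−0.09·0.75) = 0.9347
Put-call parity: C − P = S − K·e^(−rT) = 368 − 370·0.9347 = 368 − 345.8390 = 22.1610
C = P + (C − P) = 40.65 + (22.1610) = 62.8110

£62.81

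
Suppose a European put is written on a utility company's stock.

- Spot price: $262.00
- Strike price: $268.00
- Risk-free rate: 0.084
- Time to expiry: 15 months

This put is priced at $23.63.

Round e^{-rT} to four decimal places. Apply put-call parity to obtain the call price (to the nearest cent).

$44.35

e^(−rT) = e^(−0.084·1.25) = 0.9003
Put-call parity: C − P = S − K·e^(−rT) = 262 − 268·0.9003 = 262 − 241.2804 = 20.7196
C = P + (C − P) = 23.63 + (20.7196) = 44.3496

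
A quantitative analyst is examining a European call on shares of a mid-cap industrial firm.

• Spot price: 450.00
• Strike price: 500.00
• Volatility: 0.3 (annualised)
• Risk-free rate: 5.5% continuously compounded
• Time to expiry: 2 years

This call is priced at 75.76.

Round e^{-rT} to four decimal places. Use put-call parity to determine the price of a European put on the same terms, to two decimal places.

exp(−rT) = exp(−0.055·2) = 0.8958
Put-call parity: C − P = S − K·e^(−rT) = 450 − 500·0.8958 = 450 − 447.9000 = 2.1000
P = C − (C − P) = 75.76 − (2.1000) = 73.6600

73.66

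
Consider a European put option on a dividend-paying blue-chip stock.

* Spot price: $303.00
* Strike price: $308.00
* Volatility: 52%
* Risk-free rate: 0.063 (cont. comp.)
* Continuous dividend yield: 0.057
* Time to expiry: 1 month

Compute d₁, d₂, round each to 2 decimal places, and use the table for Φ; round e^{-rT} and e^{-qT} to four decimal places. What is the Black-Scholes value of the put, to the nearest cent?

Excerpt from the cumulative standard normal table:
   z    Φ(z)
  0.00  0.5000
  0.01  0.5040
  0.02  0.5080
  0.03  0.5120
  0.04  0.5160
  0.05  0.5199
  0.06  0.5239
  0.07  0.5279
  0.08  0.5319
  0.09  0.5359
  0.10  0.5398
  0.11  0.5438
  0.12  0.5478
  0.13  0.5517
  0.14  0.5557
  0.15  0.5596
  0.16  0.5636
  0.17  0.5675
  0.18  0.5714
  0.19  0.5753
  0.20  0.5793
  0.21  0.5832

$20.67

σ√T = 0.52 × 0.2887 = 0.1501
d₁ = [ln(303/308) + (0.063 − 0.057 + ½·0.52²)·0.08333] / (σ√T) = (-0.0164 + 0.0118) / 0.1501 = -0.0306 ≈ -0.03
d₂ = -0.0306 − 0.1501 = -0.1808 ≈ -0.18
exp(−qT) = exp(−0.057·0.08333) = 0.9953;  exp(−rT) = exp(−0.063·0.08333) = 0.9948
P = 308·0.9948·N(0.18) − 303·0.9953·N(0.03) = 308·0.9948·0.5714 − 303·0.9953·0.5120 = 175.0760 − 154.4069 = 20.6692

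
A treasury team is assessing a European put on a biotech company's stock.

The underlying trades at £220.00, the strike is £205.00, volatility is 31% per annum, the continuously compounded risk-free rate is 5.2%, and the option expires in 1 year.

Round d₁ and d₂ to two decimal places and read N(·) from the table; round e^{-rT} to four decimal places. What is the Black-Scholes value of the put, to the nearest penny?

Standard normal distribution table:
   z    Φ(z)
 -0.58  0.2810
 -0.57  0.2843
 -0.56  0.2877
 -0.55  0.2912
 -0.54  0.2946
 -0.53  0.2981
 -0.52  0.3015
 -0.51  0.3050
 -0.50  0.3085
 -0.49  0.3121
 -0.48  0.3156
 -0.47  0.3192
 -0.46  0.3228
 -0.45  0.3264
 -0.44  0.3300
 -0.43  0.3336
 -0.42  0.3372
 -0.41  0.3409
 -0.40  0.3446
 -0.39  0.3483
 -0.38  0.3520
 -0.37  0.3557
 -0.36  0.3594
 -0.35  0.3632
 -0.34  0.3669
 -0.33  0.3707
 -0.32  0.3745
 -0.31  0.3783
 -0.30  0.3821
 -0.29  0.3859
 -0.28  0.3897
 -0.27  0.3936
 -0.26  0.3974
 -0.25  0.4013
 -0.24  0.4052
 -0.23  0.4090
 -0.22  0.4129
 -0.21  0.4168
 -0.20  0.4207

£14.79

σ√T = 0.31 × 1.0000 = 0.3100
d₁ = [ln(220/205) + (0.052 + 0.31²/2)·1] / 0.3100 = [0.0706 + 0.1001] / 0.3100 = 0.5505 which rounds to 0.55
d₂ = d₁ − σ√T = 0.5505 − 0.3100 = 0.2405 which rounds to 0.24
e^(−rT) = e^(−0.052·1) = 0.9493
N(−d₂) = N(-0.24) = 0.4052;  N(−d₁) = N(-0.55) = 0.2912
P = 205·0.9493·0.4052 − 220·0.2912 = 78.8546 − 64.0640 = 14.7906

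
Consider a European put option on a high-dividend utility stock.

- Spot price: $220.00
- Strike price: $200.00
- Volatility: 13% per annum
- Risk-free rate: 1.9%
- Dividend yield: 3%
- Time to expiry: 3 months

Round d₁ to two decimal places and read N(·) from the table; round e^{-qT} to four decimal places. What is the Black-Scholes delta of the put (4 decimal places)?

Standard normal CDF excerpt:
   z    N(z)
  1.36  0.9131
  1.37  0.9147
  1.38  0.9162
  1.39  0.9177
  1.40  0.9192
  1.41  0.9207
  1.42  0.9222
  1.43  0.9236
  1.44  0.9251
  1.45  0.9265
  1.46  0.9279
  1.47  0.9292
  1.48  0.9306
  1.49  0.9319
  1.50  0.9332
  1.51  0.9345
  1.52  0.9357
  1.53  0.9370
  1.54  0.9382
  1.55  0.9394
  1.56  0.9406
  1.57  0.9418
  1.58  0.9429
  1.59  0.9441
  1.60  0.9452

σ√T = 0.13 × 0.5000 = 0.0650
ln(S/K) + (r − q + σ²/2)T = ln(220/200) + (0.019 − 0.03 + 0.13²/2)·0.25 = 0.0953 − 0.0006 = 0.0947
d₁ = 0.0947 / 0.0650 = 1.4565 ⇒ 1.46
N(d₁) = N(1.46) = 0.9279
Δ_put = exp(−qT)·(N(d₁) − 1) = 0.9925·(0.9279 − 1) = -0.0716

-0.0716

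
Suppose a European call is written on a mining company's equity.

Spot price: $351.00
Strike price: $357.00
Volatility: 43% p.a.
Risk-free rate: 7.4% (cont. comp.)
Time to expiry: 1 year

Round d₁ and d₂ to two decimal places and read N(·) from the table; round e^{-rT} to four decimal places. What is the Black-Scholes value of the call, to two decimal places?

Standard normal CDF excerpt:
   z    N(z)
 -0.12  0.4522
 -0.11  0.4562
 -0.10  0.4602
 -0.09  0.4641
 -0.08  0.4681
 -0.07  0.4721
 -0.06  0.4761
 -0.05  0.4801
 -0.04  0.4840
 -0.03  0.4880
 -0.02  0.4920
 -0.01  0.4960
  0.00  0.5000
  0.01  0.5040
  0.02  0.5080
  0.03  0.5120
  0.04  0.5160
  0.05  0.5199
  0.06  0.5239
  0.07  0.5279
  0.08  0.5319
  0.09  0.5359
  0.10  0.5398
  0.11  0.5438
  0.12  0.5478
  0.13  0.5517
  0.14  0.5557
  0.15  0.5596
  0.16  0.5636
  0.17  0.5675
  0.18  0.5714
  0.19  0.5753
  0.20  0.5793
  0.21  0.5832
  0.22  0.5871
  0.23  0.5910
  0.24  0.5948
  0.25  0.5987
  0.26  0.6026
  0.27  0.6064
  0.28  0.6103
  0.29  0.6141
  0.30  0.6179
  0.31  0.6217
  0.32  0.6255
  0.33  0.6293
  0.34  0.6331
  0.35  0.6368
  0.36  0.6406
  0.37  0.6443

$68.32

T = 1;  σ√T = 0.4300
ln(S/K) + (r + σ²/2)T = ln(351/357) + (0.074 + 0.43²/2)·1 = -0.0169 + 0.1664 = 0.1495
d₁ = 0.1495 / 0.4300 = 0.3477 which rounds to 0.35
d₂ = d₁ − σ√T = 0.3477 − 0.4300 = -0.0823 which rounds to -0.08
exp(−rT) = exp(−0.074·1) = 0.9287
N(d₁) = N(0.35) = 0.6368;  N(d₂) = N(-0.08) = 0.4681
C = 351·0.6368 − 357·0.9287·0.4681 = 223.5168 − 155.1966 = 68.3202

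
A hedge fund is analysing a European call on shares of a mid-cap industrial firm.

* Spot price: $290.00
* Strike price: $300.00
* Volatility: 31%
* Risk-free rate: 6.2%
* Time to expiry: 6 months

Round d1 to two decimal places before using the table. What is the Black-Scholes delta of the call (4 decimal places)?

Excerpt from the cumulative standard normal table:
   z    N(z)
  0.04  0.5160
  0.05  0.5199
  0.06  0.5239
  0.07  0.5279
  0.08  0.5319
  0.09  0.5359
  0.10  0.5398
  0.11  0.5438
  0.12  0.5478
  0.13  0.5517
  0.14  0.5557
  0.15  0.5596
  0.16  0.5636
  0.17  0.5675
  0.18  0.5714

0.5398

σ√T = 0.31 × 0.7071 = 0.2192
d₁ = [ln(290/300) + (0.062 + 0.31²/2)·0.5] / 0.2192 = [-0.0339 + 0.0550] / 0.2192 = 0.0964 → 0.10
N(d₁) = N(0.10) = 0.5398
Δ_call = N(d₁) = 0.5398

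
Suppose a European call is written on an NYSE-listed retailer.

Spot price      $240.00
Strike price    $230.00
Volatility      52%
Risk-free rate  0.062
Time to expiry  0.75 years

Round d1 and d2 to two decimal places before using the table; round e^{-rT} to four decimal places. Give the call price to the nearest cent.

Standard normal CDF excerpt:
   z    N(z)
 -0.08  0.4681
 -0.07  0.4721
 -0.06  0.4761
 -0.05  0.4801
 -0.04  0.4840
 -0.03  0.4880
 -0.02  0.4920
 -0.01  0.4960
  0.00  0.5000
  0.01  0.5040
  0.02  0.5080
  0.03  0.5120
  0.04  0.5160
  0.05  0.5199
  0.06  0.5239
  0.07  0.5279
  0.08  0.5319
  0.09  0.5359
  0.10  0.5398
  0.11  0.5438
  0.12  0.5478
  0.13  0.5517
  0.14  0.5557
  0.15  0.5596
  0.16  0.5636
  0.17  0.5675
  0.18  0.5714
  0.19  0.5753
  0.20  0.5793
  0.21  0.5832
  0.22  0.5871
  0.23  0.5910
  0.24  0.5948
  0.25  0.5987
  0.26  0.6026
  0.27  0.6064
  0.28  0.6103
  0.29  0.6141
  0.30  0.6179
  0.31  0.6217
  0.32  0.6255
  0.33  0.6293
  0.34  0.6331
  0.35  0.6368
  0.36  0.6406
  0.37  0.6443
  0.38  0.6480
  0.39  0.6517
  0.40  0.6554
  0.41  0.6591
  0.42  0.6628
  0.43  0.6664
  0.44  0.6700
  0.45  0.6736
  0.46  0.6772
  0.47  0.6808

$51.93

σ√T = 0.52·√0.75 = 0.4503
d₁ = [ln(240/230) + (0.062 + 0.52²/2)·0.75] / 0.4503 = [0.0426 + 0.1479] / 0.4503 = 0.4229 → 0.42
d₂ = d₁ − σ√T = 0.4229 − 0.4503 = -0.0274 → -0.03
exp(−rT) = exp(−0.062·0.75) = 0.9546
N(d₁) = N(0.42) = 0.6628;  N(d₂) = N(-0.03) = 0.4880
C = 240·0.6628 − 230·0.9546·0.4880 = 159.0720 − 107.1443 = 51.9277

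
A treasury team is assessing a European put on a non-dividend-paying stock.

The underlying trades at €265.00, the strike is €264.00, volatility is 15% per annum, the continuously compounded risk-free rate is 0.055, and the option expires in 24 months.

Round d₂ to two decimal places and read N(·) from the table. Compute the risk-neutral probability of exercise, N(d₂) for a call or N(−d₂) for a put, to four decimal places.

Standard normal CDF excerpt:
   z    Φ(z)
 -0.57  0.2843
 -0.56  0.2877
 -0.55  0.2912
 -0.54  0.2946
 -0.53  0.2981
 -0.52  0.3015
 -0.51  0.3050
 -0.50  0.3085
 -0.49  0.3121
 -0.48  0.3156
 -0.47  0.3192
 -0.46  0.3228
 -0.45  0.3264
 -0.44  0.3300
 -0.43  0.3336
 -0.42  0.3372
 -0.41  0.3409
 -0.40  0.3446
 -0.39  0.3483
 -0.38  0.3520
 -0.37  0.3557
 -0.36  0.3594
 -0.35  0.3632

0.3336

σ√T = 0.15 × 1.4142 = 0.2121
ln(S/K) + (r + σ²/2)T = ln(265/264) + (0.055 + 0.15²/2)·2 = 0.0038 + 0.1325 = 0.1363
d₁ = 0.1363 / 0.2121 = 0.6424 ≈ 0.64
d₂ = d₁ − σ√T = 0.6424 − 0.2121 = 0.4303 ≈ 0.43
Pr(exercise) under Q = N(−d₂) = N(-0.43) = 0.3336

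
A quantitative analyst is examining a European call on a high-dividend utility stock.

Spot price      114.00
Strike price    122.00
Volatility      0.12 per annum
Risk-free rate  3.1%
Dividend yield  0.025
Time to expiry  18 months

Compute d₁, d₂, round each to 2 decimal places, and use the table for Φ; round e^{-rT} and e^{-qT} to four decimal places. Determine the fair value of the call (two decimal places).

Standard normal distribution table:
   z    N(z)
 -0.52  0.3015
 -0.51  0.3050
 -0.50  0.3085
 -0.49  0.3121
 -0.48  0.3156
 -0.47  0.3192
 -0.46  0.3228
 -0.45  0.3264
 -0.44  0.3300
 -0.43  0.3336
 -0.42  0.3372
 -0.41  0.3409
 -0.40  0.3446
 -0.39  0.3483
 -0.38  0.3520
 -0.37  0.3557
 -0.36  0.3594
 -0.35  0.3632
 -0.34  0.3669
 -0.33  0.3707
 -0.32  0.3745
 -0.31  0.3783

3.53

σ√T = 0.12 × 1.2247 = 0.1470
d₁ = [ln(114/122) + (0.031 − 0.025 + 0.12²/2)·1.5] / 0.1470 = [-0.0678 + 0.0198] / 0.1470 = -0.3268 ≈ -0.33
d₂ = d₁ − σ√T = -0.3268 − 0.1470 = -0.4737 ≈ -0.47
e^(−qT) = e^(−0.025·1.5) = 0.9632;  e^(−rT) = e^(−0.031·1.5) = 0.9546
C = 114·0.9632·N(-0.33) − 122·0.9546·N(-0.47) = 114·0.9632·0.3707 − 122·0.9546·0.3192 = 40.7046 − 37.1744 = 3.5302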